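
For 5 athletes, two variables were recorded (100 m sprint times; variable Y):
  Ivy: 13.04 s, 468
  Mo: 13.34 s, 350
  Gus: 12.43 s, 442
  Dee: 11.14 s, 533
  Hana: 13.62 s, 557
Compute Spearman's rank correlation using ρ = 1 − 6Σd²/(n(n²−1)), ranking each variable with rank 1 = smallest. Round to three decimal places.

0.100

Ranks of variable 1: 3, 4, 2, 1, 5
Ranks of variable 2: 3, 1, 2, 4, 5
d = r₁ − r₂: 0, 3, 0, -3, 0
d²: 0, 9, 0, 9, 0; Σd² = 18
ρ = 1 − 6·18/(5·24) = 1 − 108/120 = 0.100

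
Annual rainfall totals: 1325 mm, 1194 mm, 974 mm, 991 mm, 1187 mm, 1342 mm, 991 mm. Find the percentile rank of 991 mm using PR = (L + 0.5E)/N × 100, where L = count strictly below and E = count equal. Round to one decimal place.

28.6

N = 7.
Strictly below 991: 1. Equal to 991: 2.
PR = (1 + 0.5·2)/7 × 100 = 28.6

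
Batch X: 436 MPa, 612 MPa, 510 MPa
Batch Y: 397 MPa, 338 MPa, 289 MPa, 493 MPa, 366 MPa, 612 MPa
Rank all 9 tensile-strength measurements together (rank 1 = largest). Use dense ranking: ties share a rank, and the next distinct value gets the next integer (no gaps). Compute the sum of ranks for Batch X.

Sorted (descending): 612, 612, 510, 493, 436, 397, 366, 338, 289
The 2 values of 612 share dense rank 1.
Remaining distinct values take the next consecutive integers.
Batch X values → pooled ranks: 436→4, 612→1, 510→2
Rank sum = 4 + 1 + 2 = 7

7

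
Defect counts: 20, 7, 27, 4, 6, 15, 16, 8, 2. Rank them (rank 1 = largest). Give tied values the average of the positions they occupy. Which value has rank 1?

Sorted (descending): 27, 20, 16, 15, 8, 7, 6, 4, 2
No ties — each value takes its position as its rank.
Rank 1 → value 27.

27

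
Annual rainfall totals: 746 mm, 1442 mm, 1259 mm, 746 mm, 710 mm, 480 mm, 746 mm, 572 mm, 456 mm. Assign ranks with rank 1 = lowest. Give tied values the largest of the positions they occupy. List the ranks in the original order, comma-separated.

Sorted (ascending): 456, 480, 572, 710, 746, 746, 746, 1259, 1442
The 3 values of 746 occupy positions 5–7 → each gets rank 7.

7, 9, 8, 7, 4, 2, 7, 3, 1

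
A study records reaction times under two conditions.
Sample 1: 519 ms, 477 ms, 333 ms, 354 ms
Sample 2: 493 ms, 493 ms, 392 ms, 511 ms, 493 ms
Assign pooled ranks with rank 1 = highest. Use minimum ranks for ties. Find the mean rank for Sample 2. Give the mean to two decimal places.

Sorted (descending): 519, 511, 493, 493, 493, 477, 392, 354, 333
The 3 values of 493 occupy positions 3–5 → each gets rank 3.
Sample 2 values → pooled ranks: 493→3, 493→3, 392→7, 511→2, 493→3
Mean rank = (3 + 3 + 7 + 2 + 3) / 5 = 3.60

3.60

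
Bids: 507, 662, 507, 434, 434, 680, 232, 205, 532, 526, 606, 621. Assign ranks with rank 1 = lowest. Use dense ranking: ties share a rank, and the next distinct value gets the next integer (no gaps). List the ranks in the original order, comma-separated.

4, 9, 4, 3, 3, 10, 2, 1, 6, 5, 7, 8

Sorted (ascending): 205, 232, 434, 434, 507, 507, 526, 532, 606, 621, 662, 680
The 2 values of 434 share dense rank 3.
The 2 values of 507 share dense rank 4.
Remaining distinct values take the next consecutive integers.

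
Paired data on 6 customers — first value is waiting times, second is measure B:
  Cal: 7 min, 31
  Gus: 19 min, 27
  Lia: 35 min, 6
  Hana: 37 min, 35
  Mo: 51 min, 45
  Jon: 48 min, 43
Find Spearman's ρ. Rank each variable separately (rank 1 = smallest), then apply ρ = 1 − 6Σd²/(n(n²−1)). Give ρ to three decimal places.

0.771

Ranks of variable 1: 1, 2, 3, 4, 6, 5
Ranks of variable 2: 3, 2, 1, 4, 6, 5
d = r₁ − r₂: -2, 0, 2, 0, 0, 0
d²: 4, 0, 4, 0, 0, 0; Σd² = 8
ρ = 1 − 6·8/(6·35) = 1 − 48/210 = 0.771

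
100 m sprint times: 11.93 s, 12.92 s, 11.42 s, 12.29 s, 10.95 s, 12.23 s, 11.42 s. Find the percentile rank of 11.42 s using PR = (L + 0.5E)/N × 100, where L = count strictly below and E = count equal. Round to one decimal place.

28.6

N = 7.
Strictly below 11.42: 1. Equal to 11.42: 2.
PR = (1 + 0.5·2)/7 × 100 = 28.6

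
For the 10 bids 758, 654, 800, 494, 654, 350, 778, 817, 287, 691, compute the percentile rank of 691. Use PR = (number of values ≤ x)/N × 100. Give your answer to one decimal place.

N = 10.
Strictly below 691: 5. Equal to 691: 1.
PR = 6/10 × 100 = 60.0

60.0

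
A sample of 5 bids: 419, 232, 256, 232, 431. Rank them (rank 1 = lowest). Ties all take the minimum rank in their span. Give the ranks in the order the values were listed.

Sorted (ascending): 232, 232, 256, 419, 431
The 2 values of 232 occupy positions 1–2 → each gets rank 1.

4, 1, 3, 1, 5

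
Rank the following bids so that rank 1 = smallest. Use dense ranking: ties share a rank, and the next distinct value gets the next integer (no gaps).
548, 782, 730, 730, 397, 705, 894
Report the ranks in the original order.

Sorted (ascending): 397, 548, 705, 730, 730, 782, 894
The 2 values of 730 share dense rank 4.
Remaining distinct values take the next consecutive integers.

2, 5, 4, 4, 1, 3, 6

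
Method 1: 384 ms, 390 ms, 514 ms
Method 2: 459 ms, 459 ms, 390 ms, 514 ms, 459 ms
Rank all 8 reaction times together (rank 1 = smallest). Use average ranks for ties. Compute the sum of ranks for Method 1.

11

Sorted (ascending): 384, 390, 390, 459, 459, 459, 514, 514
The 2 values of 390 occupy positions 2–3 → average rank (2+3)/2 = 2.5.
The 3 values of 459 occupy positions 4–6 → average rank 5.
The 2 values of 514 occupy positions 7–8 → average rank (7+8)/2 = 7.5.
Method 1 values → pooled ranks: 384→1, 390→2.5, 514→7.5
Rank sum = 1 + 2.5 + 7.5 = 11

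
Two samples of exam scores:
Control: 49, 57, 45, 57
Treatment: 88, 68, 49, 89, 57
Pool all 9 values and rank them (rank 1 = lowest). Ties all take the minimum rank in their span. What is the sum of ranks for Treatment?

Sorted (ascending): 45, 49, 49, 57, 57, 57, 68, 88, 89
The 2 values of 49 occupy positions 2–3 → each gets rank 2.
The 3 values of 57 occupy positions 4–6 → each gets rank 4.
Treatment values → pooled ranks: 88→8, 68→7, 49→2, 89→9, 57→4
Rank sum = 8 + 7 + 2 + 9 + 4 = 30

30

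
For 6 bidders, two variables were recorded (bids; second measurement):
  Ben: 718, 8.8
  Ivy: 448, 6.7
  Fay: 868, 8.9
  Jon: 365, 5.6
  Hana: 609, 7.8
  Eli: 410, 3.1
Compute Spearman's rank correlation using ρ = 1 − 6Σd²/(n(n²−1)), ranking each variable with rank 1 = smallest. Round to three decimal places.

Ranks of variable 1: 5, 3, 6, 1, 4, 2
Ranks of variable 2: 5, 3, 6, 2, 4, 1
d = r₁ − r₂: 0, 0, 0, -1, 0, 1
d²: 0, 0, 0, 1, 0, 1; Σd² = 2
ρ = 1 − 6·2/(6·35) = 1 − 12/210 = 0.943

0.943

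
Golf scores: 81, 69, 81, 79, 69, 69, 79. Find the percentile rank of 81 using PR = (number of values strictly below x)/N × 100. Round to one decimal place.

N = 7.
Strictly below 81: 5. Equal to 81: 2.
PR = 5/7 × 100 = 71.4

71.4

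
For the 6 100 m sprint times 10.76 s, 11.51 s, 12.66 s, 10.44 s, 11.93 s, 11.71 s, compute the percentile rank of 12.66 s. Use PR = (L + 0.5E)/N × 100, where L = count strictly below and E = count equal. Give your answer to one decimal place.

91.7

N = 6.
Strictly below 12.66: 5. Equal to 12.66: 1.
PR = (5 + 0.5·1)/6 × 100 = 91.7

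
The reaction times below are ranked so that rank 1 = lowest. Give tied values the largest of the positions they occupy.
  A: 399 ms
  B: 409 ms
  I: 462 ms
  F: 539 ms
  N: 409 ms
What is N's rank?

Sorted (ascending): 399, 409, 409, 462, 539
The 2 values of 409 occupy positions 2–3 → each gets rank 3.
N has value 409 ms → rank 3.

3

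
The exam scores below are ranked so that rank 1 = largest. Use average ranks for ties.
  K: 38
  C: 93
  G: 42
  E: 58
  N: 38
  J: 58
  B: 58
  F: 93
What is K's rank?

Sorted (descending): 93, 93, 58, 58, 58, 42, 38, 38
The 2 values of 93 occupy positions 1–2 → average rank (1+2)/2 = 1.5.
The 3 values of 58 occupy positions 3–5 → average rank 4.
The 2 values of 38 occupy positions 7–8 → average rank (7+8)/2 = 7.5.
K has value 38 → rank 7.5.

7.5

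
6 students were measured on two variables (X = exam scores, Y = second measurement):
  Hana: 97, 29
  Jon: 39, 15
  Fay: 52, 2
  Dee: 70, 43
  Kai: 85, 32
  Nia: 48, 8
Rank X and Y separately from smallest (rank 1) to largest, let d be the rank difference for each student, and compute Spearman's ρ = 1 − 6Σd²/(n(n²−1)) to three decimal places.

Ranks of variable 1: 6, 1, 3, 4, 5, 2
Ranks of variable 2: 4, 3, 1, 6, 5, 2
d = r₁ − r₂: 2, -2, 2, -2, 0, 0
d²: 4, 4, 4, 4, 0, 0; Σd² = 16
ρ = 1 − 6·16/(6·35) = 1 − 96/210 = 0.543

0.543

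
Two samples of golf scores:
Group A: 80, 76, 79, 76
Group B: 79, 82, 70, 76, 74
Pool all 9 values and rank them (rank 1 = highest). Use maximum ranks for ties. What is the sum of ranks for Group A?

Sorted (descending): 82, 80, 79, 79, 76, 76, 76, 74, 70
The 2 values of 79 occupy positions 3–4 → each gets rank 4.
The 3 values of 76 occupy positions 5–7 → each gets rank 7.
Group A values → pooled ranks: 80→2, 76→7, 79→4, 76→7
Rank sum = 2 + 7 + 4 + 7 = 20

20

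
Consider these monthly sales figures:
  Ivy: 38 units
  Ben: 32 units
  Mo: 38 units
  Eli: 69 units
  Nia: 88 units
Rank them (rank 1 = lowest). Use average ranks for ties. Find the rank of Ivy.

Sorted (ascending): 32, 38, 38, 69, 88
The 2 values of 38 occupy positions 2–3 → average rank (2+3)/2 = 2.5.
Ivy has value 38 units → rank 2.5.

2.5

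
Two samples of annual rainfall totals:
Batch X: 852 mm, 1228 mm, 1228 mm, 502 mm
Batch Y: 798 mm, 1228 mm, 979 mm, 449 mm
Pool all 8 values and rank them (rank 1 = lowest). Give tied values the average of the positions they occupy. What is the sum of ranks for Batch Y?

16

Sorted (ascending): 449, 502, 798, 852, 979, 1228, 1228, 1228
The 3 values of 1228 occupy positions 6–8 → average rank 7.
Batch Y values → pooled ranks: 798→3, 1228→7, 979→5, 449→1
Rank sum = 3 + 7 + 5 + 1 = 16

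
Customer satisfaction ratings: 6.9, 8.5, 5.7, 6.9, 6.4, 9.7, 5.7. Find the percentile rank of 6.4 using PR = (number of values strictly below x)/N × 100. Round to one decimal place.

28.6

N = 7.
Strictly below 6.4: 2. Equal to 6.4: 1.
PR = 2/7 × 100 = 28.6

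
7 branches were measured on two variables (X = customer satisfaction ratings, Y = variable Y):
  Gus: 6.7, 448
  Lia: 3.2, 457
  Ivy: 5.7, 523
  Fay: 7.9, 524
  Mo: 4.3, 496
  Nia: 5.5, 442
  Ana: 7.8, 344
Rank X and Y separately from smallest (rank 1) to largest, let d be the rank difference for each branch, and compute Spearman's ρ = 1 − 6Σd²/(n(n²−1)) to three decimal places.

Ranks of variable 1: 5, 1, 4, 7, 2, 3, 6
Ranks of variable 2: 3, 4, 6, 7, 5, 2, 1
d = r₁ − r₂: 2, -3, -2, 0, -3, 1, 5
d²: 4, 9, 4, 0, 9, 1, 25; Σd² = 52
ρ = 1 − 6·52/(7·48) = 1 − 312/336 = 0.071

0.071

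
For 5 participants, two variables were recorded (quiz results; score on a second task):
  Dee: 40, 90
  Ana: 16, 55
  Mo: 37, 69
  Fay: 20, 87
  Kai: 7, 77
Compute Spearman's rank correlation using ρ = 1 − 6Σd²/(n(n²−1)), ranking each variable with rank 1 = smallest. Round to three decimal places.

0.500

Ranks of variable 1: 5, 2, 4, 3, 1
Ranks of variable 2: 5, 1, 2, 4, 3
d = r₁ − r₂: 0, 1, 2, -1, -2
d²: 0, 1, 4, 1, 4; Σd² = 10
ρ = 1 − 6·10/(5·24) = 1 − 60/120 = 0.500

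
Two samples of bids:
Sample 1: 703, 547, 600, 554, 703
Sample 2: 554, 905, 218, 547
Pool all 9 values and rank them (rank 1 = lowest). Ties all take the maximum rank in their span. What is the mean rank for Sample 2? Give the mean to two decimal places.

Sorted (ascending): 218, 547, 547, 554, 554, 600, 703, 703, 905
The 2 values of 547 occupy positions 2–3 → each gets rank 3.
The 2 values of 554 occupy positions 4–5 → each gets rank 5.
The 2 values of 703 occupy positions 7–8 → each gets rank 8.
Sample 2 values → pooled ranks: 554→5, 905→9, 218→1, 547→3
Mean rank = (5 + 9 + 1 + 3) / 4 = 4.50

4.50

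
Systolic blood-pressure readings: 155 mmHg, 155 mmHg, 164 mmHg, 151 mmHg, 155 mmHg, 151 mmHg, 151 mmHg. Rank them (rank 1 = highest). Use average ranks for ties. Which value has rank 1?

164

Sorted (descending): 164, 155, 155, 155, 151, 151, 151
The 3 values of 155 occupy positions 2–4 → average rank 3.
The 3 values of 151 occupy positions 5–7 → average rank 6.
Rank 1 → value 164.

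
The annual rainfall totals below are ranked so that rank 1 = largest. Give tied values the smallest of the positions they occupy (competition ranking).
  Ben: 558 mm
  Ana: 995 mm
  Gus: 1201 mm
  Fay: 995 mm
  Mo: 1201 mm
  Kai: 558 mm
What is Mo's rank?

Sorted (descending): 1201, 1201, 995, 995, 558, 558
The 2 values of 1201 occupy positions 1–2 → each gets rank 1.
The 2 values of 995 occupy positions 3–4 → each gets rank 3.
The 2 values of 558 occupy positions 5–6 → each gets rank 5.
Mo has value 1201 mm → rank 1.

1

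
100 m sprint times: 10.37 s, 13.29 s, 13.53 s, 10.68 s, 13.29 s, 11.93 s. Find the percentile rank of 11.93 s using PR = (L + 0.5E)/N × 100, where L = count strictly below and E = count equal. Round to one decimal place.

N = 6.
Strictly below 11.93: 2. Equal to 11.93: 1.
PR = (2 + 0.5·1)/6 × 100 = 41.7

41.7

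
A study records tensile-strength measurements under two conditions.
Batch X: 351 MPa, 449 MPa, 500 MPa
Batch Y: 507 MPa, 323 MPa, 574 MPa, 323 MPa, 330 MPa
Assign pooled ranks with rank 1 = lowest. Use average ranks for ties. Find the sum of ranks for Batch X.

Sorted (ascending): 323, 323, 330, 351, 449, 500, 507, 574
The 2 values of 323 occupy positions 1–2 → average rank (1+2)/2 = 1.5.
Batch X values → pooled ranks: 351→4, 449→5, 500→6
Rank sum = 4 + 5 + 6 = 15

15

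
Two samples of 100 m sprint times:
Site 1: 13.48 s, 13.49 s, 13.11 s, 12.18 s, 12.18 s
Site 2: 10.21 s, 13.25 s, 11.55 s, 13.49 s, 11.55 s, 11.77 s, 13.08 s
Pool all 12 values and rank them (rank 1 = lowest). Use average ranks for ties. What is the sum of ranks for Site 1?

Sorted (ascending): 10.21, 11.55, 11.55, 11.77, 12.18, 12.18, 13.08, 13.11, 13.25, 13.48, 13.49, 13.49
The 2 values of 11.55 occupy positions 2–3 → average rank (2+3)/2 = 2.5.
The 2 values of 12.18 occupy positions 5–6 → average rank (5+6)/2 = 5.5.
The 2 values of 13.49 occupy positions 11–12 → average rank (11+12)/2 = 11.5.
Site 1 values → pooled ranks: 13.48→10, 13.49→11.5, 13.11→8, 12.18→5.5, 12.18→5.5
Rank sum = 10 + 11.5 + 8 + 5.5 + 5.5 = 40.5

40.5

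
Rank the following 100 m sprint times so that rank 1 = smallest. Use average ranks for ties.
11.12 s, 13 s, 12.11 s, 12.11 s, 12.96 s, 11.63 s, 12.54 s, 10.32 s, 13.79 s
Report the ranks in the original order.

2, 8, 4.5, 4.5, 7, 3, 6, 1, 9

Sorted (ascending): 10.32, 11.12, 11.63, 12.11, 12.11, 12.54, 12.96, 13, 13.79
The 2 values of 12.11 occupy positions 4–5 → average rank (4+5)/2 = 4.5.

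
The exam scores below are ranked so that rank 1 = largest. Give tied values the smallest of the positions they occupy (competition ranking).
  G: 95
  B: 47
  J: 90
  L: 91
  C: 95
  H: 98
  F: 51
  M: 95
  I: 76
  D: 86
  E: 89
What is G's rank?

2

Sorted (descending): 98, 95, 95, 95, 91, 90, 89, 86, 76, 51, 47
The 3 values of 95 occupy positions 2–4 → each gets rank 2.
G has value 95 → rank 2.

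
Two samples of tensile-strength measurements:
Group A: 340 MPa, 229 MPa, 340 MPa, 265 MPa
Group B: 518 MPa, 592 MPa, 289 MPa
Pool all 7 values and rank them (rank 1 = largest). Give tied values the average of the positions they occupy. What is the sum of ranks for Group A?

20

Sorted (descending): 592, 518, 340, 340, 289, 265, 229
The 2 values of 340 occupy positions 3–4 → average rank (3+4)/2 = 3.5.
Group A values → pooled ranks: 340→3.5, 229→7, 340→3.5, 265→6
Rank sum = 3.5 + 7 + 3.5 + 6 = 20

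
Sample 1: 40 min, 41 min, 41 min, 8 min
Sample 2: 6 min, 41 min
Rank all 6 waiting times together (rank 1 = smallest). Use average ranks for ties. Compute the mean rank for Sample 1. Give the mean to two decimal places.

Sorted (ascending): 6, 8, 40, 41, 41, 41
The 3 values of 41 occupy positions 4–6 → average rank 5.
Sample 1 values → pooled ranks: 40→3, 41→5, 41→5, 8→2
Mean rank = (3 + 5 + 5 + 2) / 4 = 3.75

3.75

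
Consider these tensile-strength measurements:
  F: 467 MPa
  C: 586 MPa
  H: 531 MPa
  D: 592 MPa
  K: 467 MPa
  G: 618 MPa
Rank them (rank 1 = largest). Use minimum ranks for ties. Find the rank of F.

5

Sorted (descending): 618, 592, 586, 531, 467, 467
The 2 values of 467 occupy positions 5–6 → each gets rank 5.
F has value 467 MPa → rank 5.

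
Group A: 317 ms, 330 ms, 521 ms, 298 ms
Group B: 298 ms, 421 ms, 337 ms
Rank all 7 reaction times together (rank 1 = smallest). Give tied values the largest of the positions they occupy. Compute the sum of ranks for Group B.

13

Sorted (ascending): 298, 298, 317, 330, 337, 421, 521
The 2 values of 298 occupy positions 1–2 → each gets rank 2.
Group B values → pooled ranks: 298→2, 421→6, 337→5
Rank sum = 2 + 6 + 5 = 13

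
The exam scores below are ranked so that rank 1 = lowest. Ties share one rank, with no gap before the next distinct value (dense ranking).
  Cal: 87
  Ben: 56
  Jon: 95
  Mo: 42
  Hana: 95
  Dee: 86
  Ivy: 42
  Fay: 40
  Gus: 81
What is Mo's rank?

Sorted (ascending): 40, 42, 42, 56, 81, 86, 87, 95, 95
The 2 values of 42 share dense rank 2.
The 2 values of 95 share dense rank 7.
Remaining distinct values take the next consecutive integers.
Mo has value 42 → rank 2.

2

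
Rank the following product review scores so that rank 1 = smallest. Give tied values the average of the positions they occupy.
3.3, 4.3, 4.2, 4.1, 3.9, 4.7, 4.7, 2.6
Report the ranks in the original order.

Sorted (ascending): 2.6, 3.3, 3.9, 4.1, 4.2, 4.3, 4.7, 4.7
The 2 values of 4.7 occupy positions 7–8 → average rank (7+8)/2 = 7.5.

2, 6, 5, 4, 3, 7.5, 7.5, 1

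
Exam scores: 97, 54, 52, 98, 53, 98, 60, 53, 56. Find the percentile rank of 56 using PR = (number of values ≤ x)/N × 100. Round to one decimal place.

55.6

N = 9.
Strictly below 56: 4. Equal to 56: 1.
PR = 5/9 × 100 = 55.6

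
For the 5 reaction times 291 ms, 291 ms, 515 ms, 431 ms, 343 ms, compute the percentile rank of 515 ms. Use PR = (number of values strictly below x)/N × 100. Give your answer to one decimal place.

N = 5.
Strictly below 515: 4. Equal to 515: 1.
PR = 4/5 × 100 = 80.0

80.0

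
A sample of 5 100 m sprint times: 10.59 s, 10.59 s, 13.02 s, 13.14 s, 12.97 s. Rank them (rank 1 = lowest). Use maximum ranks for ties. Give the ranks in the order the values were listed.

Sorted (ascending): 10.59, 10.59, 12.97, 13.02, 13.14
The 2 values of 10.59 occupy positions 1–2 → each gets rank 2.

2, 2, 4, 5, 3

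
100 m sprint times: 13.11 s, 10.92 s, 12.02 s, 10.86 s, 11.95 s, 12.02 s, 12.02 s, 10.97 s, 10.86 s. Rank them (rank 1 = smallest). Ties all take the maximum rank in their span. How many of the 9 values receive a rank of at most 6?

Sorted (ascending): 10.86, 10.86, 10.92, 10.97, 11.95, 12.02, 12.02, 12.02, 13.11
The 2 values of 10.86 occupy positions 1–2 → each gets rank 2.
The 3 values of 12.02 occupy positions 6–8 → each gets rank 8.
Ranks ≤ 6: {2, 2, 3, 4, 5} → 5 values.

5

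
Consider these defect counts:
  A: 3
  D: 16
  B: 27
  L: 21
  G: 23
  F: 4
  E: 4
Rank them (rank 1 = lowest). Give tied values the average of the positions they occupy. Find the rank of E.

2.5

Sorted (ascending): 3, 4, 4, 16, 21, 23, 27
The 2 values of 4 occupy positions 2–3 → average rank (2+3)/2 = 2.5.
E has value 4 → rank 2.5.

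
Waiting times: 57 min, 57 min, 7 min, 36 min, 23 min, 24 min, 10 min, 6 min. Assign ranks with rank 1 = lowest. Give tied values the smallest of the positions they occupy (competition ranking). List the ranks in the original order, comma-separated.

Sorted (ascending): 6, 7, 10, 23, 24, 36, 57, 57
The 2 values of 57 occupy positions 7–8 → each gets rank 7.

7, 7, 2, 6, 4, 5, 3, 1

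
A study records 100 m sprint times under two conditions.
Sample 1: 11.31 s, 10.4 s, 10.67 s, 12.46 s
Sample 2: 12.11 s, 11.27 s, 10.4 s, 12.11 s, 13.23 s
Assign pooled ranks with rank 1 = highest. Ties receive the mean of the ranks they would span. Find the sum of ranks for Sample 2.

Sorted (descending): 13.23, 12.46, 12.11, 12.11, 11.31, 11.27, 10.67, 10.4, 10.4
The 2 values of 12.11 occupy positions 3–4 → average rank (3+4)/2 = 3.5.
The 2 values of 10.4 occupy positions 8–9 → average rank (8+9)/2 = 8.5.
Sample 2 values → pooled ranks: 12.11→3.5, 11.27→6, 10.4→8.5, 12.11→3.5, 13.23→1
Rank sum = 3.5 + 6 + 8.5 + 3.5 + 1 = 22.5

22.5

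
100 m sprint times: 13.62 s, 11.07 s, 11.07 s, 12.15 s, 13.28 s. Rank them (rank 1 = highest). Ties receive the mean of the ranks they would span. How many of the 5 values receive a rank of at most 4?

Sorted (descending): 13.62, 13.28, 12.15, 11.07, 11.07
The 2 values of 11.07 occupy positions 4–5 → average rank (4+5)/2 = 4.5.
Ranks ≤ 4: {1, 2, 3} → 3 values.

3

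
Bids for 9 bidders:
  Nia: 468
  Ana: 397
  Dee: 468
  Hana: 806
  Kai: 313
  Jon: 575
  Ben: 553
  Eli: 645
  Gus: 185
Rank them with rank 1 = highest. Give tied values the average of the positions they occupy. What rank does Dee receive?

5.5

Sorted (descending): 806, 645, 575, 553, 468, 468, 397, 313, 185
The 2 values of 468 occupy positions 5–6 → average rank (5+6)/2 = 5.5.
Dee has value 468 → rank 5.5.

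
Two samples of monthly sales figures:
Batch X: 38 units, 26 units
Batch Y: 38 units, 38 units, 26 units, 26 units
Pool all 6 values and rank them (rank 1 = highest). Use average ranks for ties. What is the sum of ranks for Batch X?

Sorted (descending): 38, 38, 38, 26, 26, 26
The 3 values of 38 occupy positions 1–3 → average rank 2.
The 3 values of 26 occupy positions 4–6 → average rank 5.
Batch X values → pooled ranks: 38→2, 26→5
Rank sum = 2 + 5 = 7

7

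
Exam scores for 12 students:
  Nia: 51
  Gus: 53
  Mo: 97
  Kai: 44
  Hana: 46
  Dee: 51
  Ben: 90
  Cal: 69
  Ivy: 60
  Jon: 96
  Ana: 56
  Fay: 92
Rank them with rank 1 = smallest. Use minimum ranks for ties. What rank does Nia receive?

Sorted (ascending): 44, 46, 51, 51, 53, 56, 60, 69, 90, 92, 96, 97
The 2 values of 51 occupy positions 3–4 → each gets rank 3.
Nia has value 51 → rank 3.

3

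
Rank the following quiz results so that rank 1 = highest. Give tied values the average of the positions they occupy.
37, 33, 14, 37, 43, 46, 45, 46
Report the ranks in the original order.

Sorted (descending): 46, 46, 45, 43, 37, 37, 33, 14
The 2 values of 46 occupy positions 1–2 → average rank (1+2)/2 = 1.5.
The 2 values of 37 occupy positions 5–6 → average rank (5+6)/2 = 5.5.

5.5, 7, 8, 5.5, 4, 1.5, 3, 1.5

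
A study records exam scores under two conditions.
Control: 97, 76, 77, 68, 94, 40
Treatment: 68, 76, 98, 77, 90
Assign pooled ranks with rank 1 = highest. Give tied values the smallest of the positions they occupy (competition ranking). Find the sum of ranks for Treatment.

26

Sorted (descending): 98, 97, 94, 90, 77, 77, 76, 76, 68, 68, 40
The 2 values of 77 occupy positions 5–6 → each gets rank 5.
The 2 values of 76 occupy positions 7–8 → each gets rank 7.
The 2 values of 68 occupy positions 9–10 → each gets rank 9.
Treatment values → pooled ranks: 68→9, 76→7, 98→1, 77→5, 90→4
Rank sum = 9 + 7 + 1 + 5 + 4 = 26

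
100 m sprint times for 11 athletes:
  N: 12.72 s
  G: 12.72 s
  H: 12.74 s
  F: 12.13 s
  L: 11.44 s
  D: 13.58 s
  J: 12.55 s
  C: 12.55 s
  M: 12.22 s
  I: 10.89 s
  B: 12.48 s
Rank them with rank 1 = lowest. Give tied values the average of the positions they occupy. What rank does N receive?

8.5

Sorted (ascending): 10.89, 11.44, 12.13, 12.22, 12.48, 12.55, 12.55, 12.72, 12.72, 12.74, 13.58
The 2 values of 12.55 occupy positions 6–7 → average rank (6+7)/2 = 6.5.
The 2 values of 12.72 occupy positions 8–9 → average rank (8+9)/2 = 8.5.
N has value 12.72 s → rank 8.5.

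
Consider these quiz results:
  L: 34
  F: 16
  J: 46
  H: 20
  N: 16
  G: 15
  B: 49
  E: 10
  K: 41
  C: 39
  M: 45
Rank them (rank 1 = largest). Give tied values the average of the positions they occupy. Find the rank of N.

8.5

Sorted (descending): 49, 46, 45, 41, 39, 34, 20, 16, 16, 15, 10
The 2 values of 16 occupy positions 8–9 → average rank (8+9)/2 = 8.5.
N has value 16 → rank 8.5.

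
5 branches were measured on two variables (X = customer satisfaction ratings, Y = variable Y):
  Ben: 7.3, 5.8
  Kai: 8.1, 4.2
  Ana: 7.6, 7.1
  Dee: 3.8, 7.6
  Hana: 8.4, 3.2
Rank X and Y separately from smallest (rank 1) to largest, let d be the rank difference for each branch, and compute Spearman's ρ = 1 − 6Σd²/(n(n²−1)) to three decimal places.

Ranks of variable 1: 2, 4, 3, 1, 5
Ranks of variable 2: 3, 2, 4, 5, 1
d = r₁ − r₂: -1, 2, -1, -4, 4
d²: 1, 4, 1, 16, 16; Σd² = 38
ρ = 1 − 6·38/(5·24) = 1 − 228/120 = -0.900

-0.900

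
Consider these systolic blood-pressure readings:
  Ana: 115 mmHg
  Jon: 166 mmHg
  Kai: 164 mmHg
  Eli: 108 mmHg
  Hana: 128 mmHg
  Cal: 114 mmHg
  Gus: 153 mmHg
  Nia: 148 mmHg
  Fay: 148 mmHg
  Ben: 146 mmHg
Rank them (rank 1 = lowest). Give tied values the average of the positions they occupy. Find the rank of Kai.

9

Sorted (ascending): 108, 114, 115, 128, 146, 148, 148, 153, 164, 166
The 2 values of 148 occupy positions 6–7 → average rank (6+7)/2 = 6.5.
Kai has value 164 mmHg → rank 9.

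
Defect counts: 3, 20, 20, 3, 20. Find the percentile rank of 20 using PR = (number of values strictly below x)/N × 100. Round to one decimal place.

N = 5.
Strictly below 20: 2. Equal to 20: 3.
PR = 2/5 × 100 = 40.0

40.0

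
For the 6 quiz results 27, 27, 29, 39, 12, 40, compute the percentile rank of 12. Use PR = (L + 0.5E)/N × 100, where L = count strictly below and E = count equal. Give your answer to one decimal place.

N = 6.
Strictly below 12: 0. Equal to 12: 1.
PR = (0 + 0.5·1)/6 × 100 = 8.3

8.3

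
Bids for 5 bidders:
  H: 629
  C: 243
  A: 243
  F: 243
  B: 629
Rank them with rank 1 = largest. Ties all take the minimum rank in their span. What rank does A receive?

Sorted (descending): 629, 629, 243, 243, 243
The 2 values of 629 occupy positions 1–2 → each gets rank 1.
The 3 values of 243 occupy positions 3–5 → each gets rank 3.
A has value 243 → rank 3.

3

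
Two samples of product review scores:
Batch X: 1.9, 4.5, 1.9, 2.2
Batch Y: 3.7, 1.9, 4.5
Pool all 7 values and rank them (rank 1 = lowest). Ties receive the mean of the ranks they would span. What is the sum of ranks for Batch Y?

13.5

Sorted (ascending): 1.9, 1.9, 1.9, 2.2, 3.7, 4.5, 4.5
The 3 values of 1.9 occupy positions 1–3 → average rank 2.
The 2 values of 4.5 occupy positions 6–7 → average rank (6+7)/2 = 6.5.
Batch Y values → pooled ranks: 3.7→5, 1.9→2, 4.5→6.5
Rank sum = 5 + 2 + 6.5 = 13.5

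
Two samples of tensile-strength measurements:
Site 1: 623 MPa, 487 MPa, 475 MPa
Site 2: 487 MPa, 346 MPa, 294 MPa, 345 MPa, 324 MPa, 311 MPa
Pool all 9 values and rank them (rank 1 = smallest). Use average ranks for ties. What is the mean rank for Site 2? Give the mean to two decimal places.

3.75

Sorted (ascending): 294, 311, 324, 345, 346, 475, 487, 487, 623
The 2 values of 487 occupy positions 7–8 → average rank (7+8)/2 = 7.5.
Site 2 values → pooled ranks: 487→7.5, 346→5, 294→1, 345→4, 324→3, 311→2
Mean rank = (7.5 + 5 + 1 + 4 + 3 + 2) / 6 = 3.75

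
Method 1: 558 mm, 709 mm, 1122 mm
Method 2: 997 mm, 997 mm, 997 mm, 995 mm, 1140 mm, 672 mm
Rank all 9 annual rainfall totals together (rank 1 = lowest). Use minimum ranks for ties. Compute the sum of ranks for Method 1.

12

Sorted (ascending): 558, 672, 709, 995, 997, 997, 997, 1122, 1140
The 3 values of 997 occupy positions 5–7 → each gets rank 5.
Method 1 values → pooled ranks: 558→1, 709→3, 1122→8
Rank sum = 1 + 3 + 8 = 12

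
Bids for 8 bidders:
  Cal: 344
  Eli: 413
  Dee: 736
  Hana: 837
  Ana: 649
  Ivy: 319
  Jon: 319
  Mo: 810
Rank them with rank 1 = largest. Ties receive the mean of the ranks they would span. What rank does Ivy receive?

7.5

Sorted (descending): 837, 810, 736, 649, 413, 344, 319, 319
The 2 values of 319 occupy positions 7–8 → average rank (7+8)/2 = 7.5.
Ivy has value 319 → rank 7.5.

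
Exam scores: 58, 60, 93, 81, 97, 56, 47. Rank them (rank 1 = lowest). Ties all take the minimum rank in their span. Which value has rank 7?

97

Sorted (ascending): 47, 56, 58, 60, 81, 93, 97
No ties — each value takes its position as its rank.
Rank 7 → value 97.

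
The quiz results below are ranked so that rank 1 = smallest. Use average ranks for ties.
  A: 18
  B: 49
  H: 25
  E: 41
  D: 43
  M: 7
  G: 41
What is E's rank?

4.5

Sorted (ascending): 7, 18, 25, 41, 41, 43, 49
The 2 values of 41 occupy positions 4–5 → average rank (4+5)/2 = 4.5.
E has value 41 → rank 4.5.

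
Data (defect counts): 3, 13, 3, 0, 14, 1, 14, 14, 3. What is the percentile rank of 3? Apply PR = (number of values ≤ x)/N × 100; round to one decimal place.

N = 9.
Strictly below 3: 2. Equal to 3: 3.
PR = 5/9 × 100 = 55.6

55.6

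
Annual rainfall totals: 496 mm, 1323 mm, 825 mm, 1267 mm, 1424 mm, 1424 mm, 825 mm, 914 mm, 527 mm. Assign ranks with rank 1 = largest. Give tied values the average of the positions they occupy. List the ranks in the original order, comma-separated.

Sorted (descending): 1424, 1424, 1323, 1267, 914, 825, 825, 527, 496
The 2 values of 1424 occupy positions 1–2 → average rank (1+2)/2 = 1.5.
The 2 values of 825 occupy positions 6–7 → average rank (6+7)/2 = 6.5.

9, 3, 6.5, 4, 1.5, 1.5, 6.5, 5, 8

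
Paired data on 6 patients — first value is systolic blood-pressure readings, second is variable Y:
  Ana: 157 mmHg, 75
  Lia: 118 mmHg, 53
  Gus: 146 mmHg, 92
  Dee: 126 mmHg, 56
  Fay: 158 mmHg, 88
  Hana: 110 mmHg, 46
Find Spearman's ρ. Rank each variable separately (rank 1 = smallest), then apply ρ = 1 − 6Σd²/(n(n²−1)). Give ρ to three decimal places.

Ranks of variable 1: 5, 2, 4, 3, 6, 1
Ranks of variable 2: 4, 2, 6, 3, 5, 1
d = r₁ − r₂: 1, 0, -2, 0, 1, 0
d²: 1, 0, 4, 0, 1, 0; Σd² = 6
ρ = 1 − 6·6/(6·35) = 1 − 36/210 = 0.829

0.829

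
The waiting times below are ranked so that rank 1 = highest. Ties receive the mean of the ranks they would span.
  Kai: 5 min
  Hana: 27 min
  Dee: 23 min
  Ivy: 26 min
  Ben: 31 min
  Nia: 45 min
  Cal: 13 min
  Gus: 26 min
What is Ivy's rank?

4.5

Sorted (descending): 45, 31, 27, 26, 26, 23, 13, 5
The 2 values of 26 occupy positions 4–5 → average rank (4+5)/2 = 4.5.
Ivy has value 26 min → rank 4.5.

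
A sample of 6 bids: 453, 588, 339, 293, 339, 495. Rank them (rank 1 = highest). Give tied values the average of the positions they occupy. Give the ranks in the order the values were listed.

Sorted (descending): 588, 495, 453, 339, 339, 293
The 2 values of 339 occupy positions 4–5 → average rank (4+5)/2 = 4.5.

3, 1, 4.5, 6, 4.5, 2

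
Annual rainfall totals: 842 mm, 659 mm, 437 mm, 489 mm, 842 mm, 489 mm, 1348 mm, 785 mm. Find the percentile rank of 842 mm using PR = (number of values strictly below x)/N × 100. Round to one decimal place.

N = 8.
Strictly below 842: 5. Equal to 842: 2.
PR = 5/8 × 100 = 62.5

62.5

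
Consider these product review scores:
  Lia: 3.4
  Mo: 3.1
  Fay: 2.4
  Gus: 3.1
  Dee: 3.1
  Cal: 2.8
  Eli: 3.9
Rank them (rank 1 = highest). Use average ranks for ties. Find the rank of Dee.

Sorted (descending): 3.9, 3.4, 3.1, 3.1, 3.1, 2.8, 2.4
The 3 values of 3.1 occupy positions 3–5 → average rank 4.
Dee has value 3.1 → rank 4.

4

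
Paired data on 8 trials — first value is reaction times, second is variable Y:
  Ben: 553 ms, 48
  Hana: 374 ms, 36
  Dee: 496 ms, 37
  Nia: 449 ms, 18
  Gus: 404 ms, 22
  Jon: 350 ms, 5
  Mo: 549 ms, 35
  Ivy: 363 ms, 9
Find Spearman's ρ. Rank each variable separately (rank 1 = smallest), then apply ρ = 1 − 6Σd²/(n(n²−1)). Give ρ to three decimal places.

Ranks of variable 1: 8, 3, 6, 5, 4, 1, 7, 2
Ranks of variable 2: 8, 6, 7, 3, 4, 1, 5, 2
d = r₁ − r₂: 0, -3, -1, 2, 0, 0, 2, 0
d²: 0, 9, 1, 4, 0, 0, 4, 0; Σd² = 18
ρ = 1 − 6·18/(8·63) = 1 − 108/504 = 0.786

0.786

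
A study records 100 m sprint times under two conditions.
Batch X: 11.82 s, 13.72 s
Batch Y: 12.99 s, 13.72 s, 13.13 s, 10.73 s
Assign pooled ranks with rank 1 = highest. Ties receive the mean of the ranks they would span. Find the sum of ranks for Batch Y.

14.5

Sorted (descending): 13.72, 13.72, 13.13, 12.99, 11.82, 10.73
The 2 values of 13.72 occupy positions 1–2 → average rank (1+2)/2 = 1.5.
Batch Y values → pooled ranks: 12.99→4, 13.72→1.5, 13.13→3, 10.73→6
Rank sum = 4 + 1.5 + 3 + 6 = 14.5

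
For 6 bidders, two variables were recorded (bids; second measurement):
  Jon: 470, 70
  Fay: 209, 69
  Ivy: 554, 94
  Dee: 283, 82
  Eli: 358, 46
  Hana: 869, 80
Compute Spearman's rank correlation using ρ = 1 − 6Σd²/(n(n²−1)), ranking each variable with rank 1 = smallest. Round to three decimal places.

0.429

Ranks of variable 1: 4, 1, 5, 2, 3, 6
Ranks of variable 2: 3, 2, 6, 5, 1, 4
d = r₁ − r₂: 1, -1, -1, -3, 2, 2
d²: 1, 1, 1, 9, 4, 4; Σd² = 20
ρ = 1 − 6·20/(6·35) = 1 − 120/210 = 0.429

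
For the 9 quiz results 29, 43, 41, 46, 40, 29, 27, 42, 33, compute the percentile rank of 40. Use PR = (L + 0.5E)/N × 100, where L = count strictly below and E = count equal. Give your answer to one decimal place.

N = 9.
Strictly below 40: 4. Equal to 40: 1.
PR = (4 + 0.5·1)/9 × 100 = 50.0

50.0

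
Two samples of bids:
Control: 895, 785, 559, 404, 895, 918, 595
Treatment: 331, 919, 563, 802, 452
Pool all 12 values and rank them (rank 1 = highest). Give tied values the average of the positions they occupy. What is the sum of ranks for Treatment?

Sorted (descending): 919, 918, 895, 895, 802, 785, 595, 563, 559, 452, 404, 331
The 2 values of 895 occupy positions 3–4 → average rank (3+4)/2 = 3.5.
Treatment values → pooled ranks: 331→12, 919→1, 563→8, 802→5, 452→10
Rank sum = 12 + 1 + 8 + 5 + 10 = 36

36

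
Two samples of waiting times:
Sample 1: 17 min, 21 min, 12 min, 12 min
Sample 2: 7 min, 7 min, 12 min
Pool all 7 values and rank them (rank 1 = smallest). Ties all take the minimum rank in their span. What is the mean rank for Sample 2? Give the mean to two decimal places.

Sorted (ascending): 7, 7, 12, 12, 12, 17, 21
The 2 values of 7 occupy positions 1–2 → each gets rank 1.
The 3 values of 12 occupy positions 3–5 → each gets rank 3.
Sample 2 values → pooled ranks: 7→1, 7→1, 12→3
Mean rank = (1 + 1 + 3) / 3 = 1.67

1.67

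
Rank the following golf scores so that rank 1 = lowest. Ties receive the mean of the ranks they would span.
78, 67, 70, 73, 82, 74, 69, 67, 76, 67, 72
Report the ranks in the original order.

10, 2, 5, 7, 11, 8, 4, 2, 9, 2, 6

Sorted (ascending): 67, 67, 67, 69, 70, 72, 73, 74, 76, 78, 82
The 3 values of 67 occupy positions 1–3 → average rank 2.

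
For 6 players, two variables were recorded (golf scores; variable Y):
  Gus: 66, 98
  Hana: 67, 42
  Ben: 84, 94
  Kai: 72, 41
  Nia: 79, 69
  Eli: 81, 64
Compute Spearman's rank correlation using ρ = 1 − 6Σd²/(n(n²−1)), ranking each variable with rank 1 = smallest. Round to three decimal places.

Ranks of variable 1: 1, 2, 6, 3, 4, 5
Ranks of variable 2: 6, 2, 5, 1, 4, 3
d = r₁ − r₂: -5, 0, 1, 2, 0, 2
d²: 25, 0, 1, 4, 0, 4; Σd² = 34
ρ = 1 − 6·34/(6·35) = 1 − 204/210 = 0.029

0.029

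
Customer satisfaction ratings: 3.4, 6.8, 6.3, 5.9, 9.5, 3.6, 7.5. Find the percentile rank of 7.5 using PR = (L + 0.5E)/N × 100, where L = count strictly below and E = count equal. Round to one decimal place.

78.6

N = 7.
Strictly below 7.5: 5. Equal to 7.5: 1.
PR = (5 + 0.5·1)/7 × 100 = 78.6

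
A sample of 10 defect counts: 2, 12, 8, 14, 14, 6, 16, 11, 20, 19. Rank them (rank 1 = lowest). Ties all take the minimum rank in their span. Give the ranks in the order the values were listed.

Sorted (ascending): 2, 6, 8, 11, 12, 14, 14, 16, 19, 20
The 2 values of 14 occupy positions 6–7 → each gets rank 6.

1, 5, 3, 6, 6, 2, 8, 4, 10, 9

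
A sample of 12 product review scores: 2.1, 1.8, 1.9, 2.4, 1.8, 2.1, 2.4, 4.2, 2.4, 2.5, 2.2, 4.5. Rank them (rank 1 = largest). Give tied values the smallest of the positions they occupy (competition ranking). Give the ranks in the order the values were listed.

8, 11, 10, 4, 11, 8, 4, 2, 4, 3, 7, 1

Sorted (descending): 4.5, 4.2, 2.5, 2.4, 2.4, 2.4, 2.2, 2.1, 2.1, 1.9, 1.8, 1.8
The 3 values of 2.4 occupy positions 4–6 → each gets rank 4.
The 2 values of 2.1 occupy positions 8–9 → each gets rank 8.
The 2 values of 1.8 occupy positions 11–12 → each gets rank 11.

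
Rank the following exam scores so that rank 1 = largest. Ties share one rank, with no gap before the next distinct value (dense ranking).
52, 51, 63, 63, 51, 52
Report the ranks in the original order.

Sorted (descending): 63, 63, 52, 52, 51, 51
The 2 values of 63 share dense rank 1.
The 2 values of 52 share dense rank 2.
The 2 values of 51 share dense rank 3.

2, 3, 1, 1, 3, 2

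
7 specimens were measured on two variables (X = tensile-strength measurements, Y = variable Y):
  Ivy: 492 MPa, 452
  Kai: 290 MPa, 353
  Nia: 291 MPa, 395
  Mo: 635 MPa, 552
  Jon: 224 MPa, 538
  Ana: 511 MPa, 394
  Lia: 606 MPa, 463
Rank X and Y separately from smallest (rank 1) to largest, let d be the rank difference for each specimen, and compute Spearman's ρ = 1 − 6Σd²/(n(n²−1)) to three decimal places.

0.357

Ranks of variable 1: 4, 2, 3, 7, 1, 5, 6
Ranks of variable 2: 4, 1, 3, 7, 6, 2, 5
d = r₁ − r₂: 0, 1, 0, 0, -5, 3, 1
d²: 0, 1, 0, 0, 25, 9, 1; Σd² = 36
ρ = 1 − 6·36/(7·48) = 1 − 216/336 = 0.357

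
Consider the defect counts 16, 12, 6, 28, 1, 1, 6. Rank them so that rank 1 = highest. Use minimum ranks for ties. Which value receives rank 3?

Sorted (descending): 28, 16, 12, 6, 6, 1, 1
The 2 values of 6 occupy positions 4–5 → each gets rank 4.
The 2 values of 1 occupy positions 6–7 → each gets rank 6.
Rank 3 → value 12.

12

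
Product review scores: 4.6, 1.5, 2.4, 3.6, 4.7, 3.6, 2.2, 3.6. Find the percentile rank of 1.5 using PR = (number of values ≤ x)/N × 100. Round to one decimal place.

N = 8.
Strictly below 1.5: 0. Equal to 1.5: 1.
PR = 1/8 × 100 = 12.5

12.5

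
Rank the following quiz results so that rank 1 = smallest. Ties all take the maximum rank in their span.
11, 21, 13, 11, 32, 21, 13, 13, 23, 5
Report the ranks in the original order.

3, 8, 6, 3, 10, 8, 6, 6, 9, 1

Sorted (ascending): 5, 11, 11, 13, 13, 13, 21, 21, 23, 32
The 2 values of 11 occupy positions 2–3 → each gets rank 3.
The 3 values of 13 occupy positions 4–6 → each gets rank 6.
The 2 values of 21 occupy positions 7–8 → each gets rank 8.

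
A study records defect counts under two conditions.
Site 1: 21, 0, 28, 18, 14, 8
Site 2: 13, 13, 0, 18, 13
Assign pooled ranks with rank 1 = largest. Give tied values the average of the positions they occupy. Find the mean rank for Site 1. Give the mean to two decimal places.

5.17

Sorted (descending): 28, 21, 18, 18, 14, 13, 13, 13, 8, 0, 0
The 2 values of 18 occupy positions 3–4 → average rank (3+4)/2 = 3.5.
The 3 values of 13 occupy positions 6–8 → average rank 7.
The 2 values of 0 occupy positions 10–11 → average rank (10+11)/2 = 10.5.
Site 1 values → pooled ranks: 21→2, 0→10.5, 28→1, 18→3.5, 14→5, 8→9
Mean rank = (2 + 10.5 + 1 + 3.5 + 5 + 9) / 6 = 5.17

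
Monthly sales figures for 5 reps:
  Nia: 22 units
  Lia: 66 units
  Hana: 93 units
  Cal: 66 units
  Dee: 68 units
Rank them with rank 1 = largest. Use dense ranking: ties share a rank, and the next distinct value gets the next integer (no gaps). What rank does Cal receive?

Sorted (descending): 93, 68, 66, 66, 22
The 2 values of 66 share dense rank 3.
Remaining distinct values take the next consecutive integers.
Cal has value 66 units → rank 3.

3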